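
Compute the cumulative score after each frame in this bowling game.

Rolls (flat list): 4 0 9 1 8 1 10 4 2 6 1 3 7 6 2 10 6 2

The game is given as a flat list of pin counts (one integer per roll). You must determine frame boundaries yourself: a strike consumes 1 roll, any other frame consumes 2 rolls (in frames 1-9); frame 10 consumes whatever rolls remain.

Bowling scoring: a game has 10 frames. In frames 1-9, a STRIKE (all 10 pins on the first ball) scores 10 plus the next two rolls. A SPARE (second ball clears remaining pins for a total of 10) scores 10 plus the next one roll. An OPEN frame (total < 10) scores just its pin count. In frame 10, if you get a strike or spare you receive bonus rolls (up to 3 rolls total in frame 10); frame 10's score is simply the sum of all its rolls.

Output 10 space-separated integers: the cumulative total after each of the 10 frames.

Answer: 4 22 31 47 53 60 76 84 102 110

Derivation:
Frame 1: OPEN (4+0=4). Cumulative: 4
Frame 2: SPARE (9+1=10). 10 + next roll (8) = 18. Cumulative: 22
Frame 3: OPEN (8+1=9). Cumulative: 31
Frame 4: STRIKE. 10 + next two rolls (4+2) = 16. Cumulative: 47
Frame 5: OPEN (4+2=6). Cumulative: 53
Frame 6: OPEN (6+1=7). Cumulative: 60
Frame 7: SPARE (3+7=10). 10 + next roll (6) = 16. Cumulative: 76
Frame 8: OPEN (6+2=8). Cumulative: 84
Frame 9: STRIKE. 10 + next two rolls (6+2) = 18. Cumulative: 102
Frame 10: OPEN. Sum of all frame-10 rolls (6+2) = 8. Cumulative: 110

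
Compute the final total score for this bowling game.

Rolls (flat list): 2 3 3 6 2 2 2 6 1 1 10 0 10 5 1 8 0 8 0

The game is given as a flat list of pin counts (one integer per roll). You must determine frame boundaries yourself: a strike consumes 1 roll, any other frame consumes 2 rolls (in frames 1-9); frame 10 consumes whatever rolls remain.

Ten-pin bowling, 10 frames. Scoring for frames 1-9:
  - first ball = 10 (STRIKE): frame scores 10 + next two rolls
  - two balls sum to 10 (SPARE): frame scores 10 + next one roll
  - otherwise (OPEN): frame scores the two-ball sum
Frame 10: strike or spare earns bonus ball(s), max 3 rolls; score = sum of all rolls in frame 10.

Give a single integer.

Frame 1: OPEN (2+3=5). Cumulative: 5
Frame 2: OPEN (3+6=9). Cumulative: 14
Frame 3: OPEN (2+2=4). Cumulative: 18
Frame 4: OPEN (2+6=8). Cumulative: 26
Frame 5: OPEN (1+1=2). Cumulative: 28
Frame 6: STRIKE. 10 + next two rolls (0+10) = 20. Cumulative: 48
Frame 7: SPARE (0+10=10). 10 + next roll (5) = 15. Cumulative: 63
Frame 8: OPEN (5+1=6). Cumulative: 69
Frame 9: OPEN (8+0=8). Cumulative: 77
Frame 10: OPEN. Sum of all frame-10 rolls (8+0) = 8. Cumulative: 85

Answer: 85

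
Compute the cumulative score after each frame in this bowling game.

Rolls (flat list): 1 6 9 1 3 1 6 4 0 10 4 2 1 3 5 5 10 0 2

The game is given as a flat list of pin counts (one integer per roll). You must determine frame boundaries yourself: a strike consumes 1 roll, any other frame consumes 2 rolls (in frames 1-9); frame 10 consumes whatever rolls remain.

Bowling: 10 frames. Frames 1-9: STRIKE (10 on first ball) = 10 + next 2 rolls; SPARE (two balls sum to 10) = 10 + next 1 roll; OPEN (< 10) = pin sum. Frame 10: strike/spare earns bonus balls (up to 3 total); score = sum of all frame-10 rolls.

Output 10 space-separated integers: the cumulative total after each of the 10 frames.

Answer: 7 20 24 34 48 54 58 78 90 92

Derivation:
Frame 1: OPEN (1+6=7). Cumulative: 7
Frame 2: SPARE (9+1=10). 10 + next roll (3) = 13. Cumulative: 20
Frame 3: OPEN (3+1=4). Cumulative: 24
Frame 4: SPARE (6+4=10). 10 + next roll (0) = 10. Cumulative: 34
Frame 5: SPARE (0+10=10). 10 + next roll (4) = 14. Cumulative: 48
Frame 6: OPEN (4+2=6). Cumulative: 54
Frame 7: OPEN (1+3=4). Cumulative: 58
Frame 8: SPARE (5+5=10). 10 + next roll (10) = 20. Cumulative: 78
Frame 9: STRIKE. 10 + next two rolls (0+2) = 12. Cumulative: 90
Frame 10: OPEN. Sum of all frame-10 rolls (0+2) = 2. Cumulative: 92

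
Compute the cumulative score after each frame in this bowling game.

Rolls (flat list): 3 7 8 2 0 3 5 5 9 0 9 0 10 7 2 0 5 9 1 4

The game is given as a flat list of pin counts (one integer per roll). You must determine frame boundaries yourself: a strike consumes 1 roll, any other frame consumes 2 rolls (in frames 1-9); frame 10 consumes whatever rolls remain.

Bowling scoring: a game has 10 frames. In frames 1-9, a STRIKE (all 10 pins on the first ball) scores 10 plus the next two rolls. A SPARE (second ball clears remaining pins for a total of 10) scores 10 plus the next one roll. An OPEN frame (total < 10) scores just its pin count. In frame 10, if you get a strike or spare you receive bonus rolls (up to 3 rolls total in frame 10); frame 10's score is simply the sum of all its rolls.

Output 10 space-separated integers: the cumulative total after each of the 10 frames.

Answer: 18 28 31 50 59 68 87 96 101 115

Derivation:
Frame 1: SPARE (3+7=10). 10 + next roll (8) = 18. Cumulative: 18
Frame 2: SPARE (8+2=10). 10 + next roll (0) = 10. Cumulative: 28
Frame 3: OPEN (0+3=3). Cumulative: 31
Frame 4: SPARE (5+5=10). 10 + next roll (9) = 19. Cumulative: 50
Frame 5: OPEN (9+0=9). Cumulative: 59
Frame 6: OPEN (9+0=9). Cumulative: 68
Frame 7: STRIKE. 10 + next two rolls (7+2) = 19. Cumulative: 87
Frame 8: OPEN (7+2=9). Cumulative: 96
Frame 9: OPEN (0+5=5). Cumulative: 101
Frame 10: SPARE. Sum of all frame-10 rolls (9+1+4) = 14. Cumulative: 115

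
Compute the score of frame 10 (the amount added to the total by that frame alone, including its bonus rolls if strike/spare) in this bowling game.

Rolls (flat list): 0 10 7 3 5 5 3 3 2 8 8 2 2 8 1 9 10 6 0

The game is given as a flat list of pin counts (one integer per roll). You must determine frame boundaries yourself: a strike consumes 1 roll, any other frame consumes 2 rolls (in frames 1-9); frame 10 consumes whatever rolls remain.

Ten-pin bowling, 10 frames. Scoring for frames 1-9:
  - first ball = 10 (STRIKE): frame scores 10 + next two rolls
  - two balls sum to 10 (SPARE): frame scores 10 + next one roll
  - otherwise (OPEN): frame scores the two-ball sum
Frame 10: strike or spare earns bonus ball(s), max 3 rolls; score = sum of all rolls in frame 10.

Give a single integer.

Frame 1: SPARE (0+10=10). 10 + next roll (7) = 17. Cumulative: 17
Frame 2: SPARE (7+3=10). 10 + next roll (5) = 15. Cumulative: 32
Frame 3: SPARE (5+5=10). 10 + next roll (3) = 13. Cumulative: 45
Frame 4: OPEN (3+3=6). Cumulative: 51
Frame 5: SPARE (2+8=10). 10 + next roll (8) = 18. Cumulative: 69
Frame 6: SPARE (8+2=10). 10 + next roll (2) = 12. Cumulative: 81
Frame 7: SPARE (2+8=10). 10 + next roll (1) = 11. Cumulative: 92
Frame 8: SPARE (1+9=10). 10 + next roll (10) = 20. Cumulative: 112
Frame 9: STRIKE. 10 + next two rolls (6+0) = 16. Cumulative: 128
Frame 10: OPEN. Sum of all frame-10 rolls (6+0) = 6. Cumulative: 134

Answer: 6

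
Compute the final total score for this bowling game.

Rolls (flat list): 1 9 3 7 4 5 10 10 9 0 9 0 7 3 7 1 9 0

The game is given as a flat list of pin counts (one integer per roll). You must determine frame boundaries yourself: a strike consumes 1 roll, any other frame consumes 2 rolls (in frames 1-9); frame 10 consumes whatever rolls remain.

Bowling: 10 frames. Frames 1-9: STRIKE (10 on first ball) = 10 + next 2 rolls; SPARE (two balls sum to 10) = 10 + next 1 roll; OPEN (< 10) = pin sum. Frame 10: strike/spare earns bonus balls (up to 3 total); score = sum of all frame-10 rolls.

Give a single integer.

Frame 1: SPARE (1+9=10). 10 + next roll (3) = 13. Cumulative: 13
Frame 2: SPARE (3+7=10). 10 + next roll (4) = 14. Cumulative: 27
Frame 3: OPEN (4+5=9). Cumulative: 36
Frame 4: STRIKE. 10 + next two rolls (10+9) = 29. Cumulative: 65
Frame 5: STRIKE. 10 + next two rolls (9+0) = 19. Cumulative: 84
Frame 6: OPEN (9+0=9). Cumulative: 93
Frame 7: OPEN (9+0=9). Cumulative: 102
Frame 8: SPARE (7+3=10). 10 + next roll (7) = 17. Cumulative: 119
Frame 9: OPEN (7+1=8). Cumulative: 127
Frame 10: OPEN. Sum of all frame-10 rolls (9+0) = 9. Cumulative: 136

Answer: 136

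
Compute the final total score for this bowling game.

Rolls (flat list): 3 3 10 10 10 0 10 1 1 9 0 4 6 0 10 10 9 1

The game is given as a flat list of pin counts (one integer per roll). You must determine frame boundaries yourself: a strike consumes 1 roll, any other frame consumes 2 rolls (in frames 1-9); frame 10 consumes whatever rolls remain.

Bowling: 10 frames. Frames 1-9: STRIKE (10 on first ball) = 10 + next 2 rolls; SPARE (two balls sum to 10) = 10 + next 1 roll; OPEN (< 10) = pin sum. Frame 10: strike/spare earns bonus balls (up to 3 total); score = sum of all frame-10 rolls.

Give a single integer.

Answer: 148

Derivation:
Frame 1: OPEN (3+3=6). Cumulative: 6
Frame 2: STRIKE. 10 + next two rolls (10+10) = 30. Cumulative: 36
Frame 3: STRIKE. 10 + next two rolls (10+0) = 20. Cumulative: 56
Frame 4: STRIKE. 10 + next two rolls (0+10) = 20. Cumulative: 76
Frame 5: SPARE (0+10=10). 10 + next roll (1) = 11. Cumulative: 87
Frame 6: OPEN (1+1=2). Cumulative: 89
Frame 7: OPEN (9+0=9). Cumulative: 98
Frame 8: SPARE (4+6=10). 10 + next roll (0) = 10. Cumulative: 108
Frame 9: SPARE (0+10=10). 10 + next roll (10) = 20. Cumulative: 128
Frame 10: STRIKE. Sum of all frame-10 rolls (10+9+1) = 20. Cumulative: 148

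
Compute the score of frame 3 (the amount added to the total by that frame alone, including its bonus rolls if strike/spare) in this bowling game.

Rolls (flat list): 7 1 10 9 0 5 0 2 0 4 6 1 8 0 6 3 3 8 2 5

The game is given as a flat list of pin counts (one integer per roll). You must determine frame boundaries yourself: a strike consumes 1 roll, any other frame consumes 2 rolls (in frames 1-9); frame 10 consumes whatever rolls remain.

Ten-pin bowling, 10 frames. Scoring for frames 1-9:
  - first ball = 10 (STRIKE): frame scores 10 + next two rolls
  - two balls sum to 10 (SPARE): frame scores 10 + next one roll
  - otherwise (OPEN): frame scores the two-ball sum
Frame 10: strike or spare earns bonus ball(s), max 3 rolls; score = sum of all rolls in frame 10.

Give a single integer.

Frame 1: OPEN (7+1=8). Cumulative: 8
Frame 2: STRIKE. 10 + next two rolls (9+0) = 19. Cumulative: 27
Frame 3: OPEN (9+0=9). Cumulative: 36
Frame 4: OPEN (5+0=5). Cumulative: 41
Frame 5: OPEN (2+0=2). Cumulative: 43

Answer: 9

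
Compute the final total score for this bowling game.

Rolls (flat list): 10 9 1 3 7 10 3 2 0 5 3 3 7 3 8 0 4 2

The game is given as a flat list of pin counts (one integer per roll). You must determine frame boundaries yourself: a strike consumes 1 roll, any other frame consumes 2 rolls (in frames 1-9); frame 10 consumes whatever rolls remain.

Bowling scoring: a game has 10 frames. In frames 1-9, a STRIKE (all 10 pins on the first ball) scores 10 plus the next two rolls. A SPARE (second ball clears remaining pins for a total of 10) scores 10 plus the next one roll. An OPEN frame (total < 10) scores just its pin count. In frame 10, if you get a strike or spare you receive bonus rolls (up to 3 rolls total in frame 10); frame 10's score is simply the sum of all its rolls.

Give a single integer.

Answer: 116

Derivation:
Frame 1: STRIKE. 10 + next two rolls (9+1) = 20. Cumulative: 20
Frame 2: SPARE (9+1=10). 10 + next roll (3) = 13. Cumulative: 33
Frame 3: SPARE (3+7=10). 10 + next roll (10) = 20. Cumulative: 53
Frame 4: STRIKE. 10 + next two rolls (3+2) = 15. Cumulative: 68
Frame 5: OPEN (3+2=5). Cumulative: 73
Frame 6: OPEN (0+5=5). Cumulative: 78
Frame 7: OPEN (3+3=6). Cumulative: 84
Frame 8: SPARE (7+3=10). 10 + next roll (8) = 18. Cumulative: 102
Frame 9: OPEN (8+0=8). Cumulative: 110
Frame 10: OPEN. Sum of all frame-10 rolls (4+2) = 6. Cumulative: 116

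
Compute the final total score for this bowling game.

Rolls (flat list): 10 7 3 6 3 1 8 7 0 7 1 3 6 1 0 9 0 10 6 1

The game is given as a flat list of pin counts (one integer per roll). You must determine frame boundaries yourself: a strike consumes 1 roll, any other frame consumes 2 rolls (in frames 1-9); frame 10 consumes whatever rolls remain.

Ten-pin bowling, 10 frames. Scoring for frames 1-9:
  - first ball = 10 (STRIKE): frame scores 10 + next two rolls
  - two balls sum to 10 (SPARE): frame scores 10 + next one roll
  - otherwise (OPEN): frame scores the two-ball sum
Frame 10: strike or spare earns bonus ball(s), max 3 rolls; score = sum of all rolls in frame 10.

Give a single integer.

Answer: 105

Derivation:
Frame 1: STRIKE. 10 + next two rolls (7+3) = 20. Cumulative: 20
Frame 2: SPARE (7+3=10). 10 + next roll (6) = 16. Cumulative: 36
Frame 3: OPEN (6+3=9). Cumulative: 45
Frame 4: OPEN (1+8=9). Cumulative: 54
Frame 5: OPEN (7+0=7). Cumulative: 61
Frame 6: OPEN (7+1=8). Cumulative: 69
Frame 7: OPEN (3+6=9). Cumulative: 78
Frame 8: OPEN (1+0=1). Cumulative: 79
Frame 9: OPEN (9+0=9). Cumulative: 88
Frame 10: STRIKE. Sum of all frame-10 rolls (10+6+1) = 17. Cumulative: 105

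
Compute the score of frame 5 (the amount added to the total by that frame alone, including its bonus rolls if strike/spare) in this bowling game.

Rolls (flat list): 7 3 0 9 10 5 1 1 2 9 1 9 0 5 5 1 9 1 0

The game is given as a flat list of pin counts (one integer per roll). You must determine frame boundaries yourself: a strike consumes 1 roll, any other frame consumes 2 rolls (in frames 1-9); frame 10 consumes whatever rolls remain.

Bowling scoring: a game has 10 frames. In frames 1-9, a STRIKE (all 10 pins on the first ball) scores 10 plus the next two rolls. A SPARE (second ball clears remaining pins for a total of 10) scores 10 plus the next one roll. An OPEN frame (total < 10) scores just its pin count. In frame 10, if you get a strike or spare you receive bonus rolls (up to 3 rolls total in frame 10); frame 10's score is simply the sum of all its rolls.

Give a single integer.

Frame 1: SPARE (7+3=10). 10 + next roll (0) = 10. Cumulative: 10
Frame 2: OPEN (0+9=9). Cumulative: 19
Frame 3: STRIKE. 10 + next two rolls (5+1) = 16. Cumulative: 35
Frame 4: OPEN (5+1=6). Cumulative: 41
Frame 5: OPEN (1+2=3). Cumulative: 44
Frame 6: SPARE (9+1=10). 10 + next roll (9) = 19. Cumulative: 63
Frame 7: OPEN (9+0=9). Cumulative: 72

Answer: 3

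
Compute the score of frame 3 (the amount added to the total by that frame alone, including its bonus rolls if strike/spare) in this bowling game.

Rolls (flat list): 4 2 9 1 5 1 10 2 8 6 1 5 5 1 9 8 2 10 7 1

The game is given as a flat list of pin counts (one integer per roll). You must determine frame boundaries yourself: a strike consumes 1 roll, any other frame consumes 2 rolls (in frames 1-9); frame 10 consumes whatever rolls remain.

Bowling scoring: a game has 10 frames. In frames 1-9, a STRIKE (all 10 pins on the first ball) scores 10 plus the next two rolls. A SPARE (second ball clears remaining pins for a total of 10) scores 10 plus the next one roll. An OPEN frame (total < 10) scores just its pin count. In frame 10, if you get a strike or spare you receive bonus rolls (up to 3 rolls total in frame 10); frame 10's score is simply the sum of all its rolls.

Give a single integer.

Frame 1: OPEN (4+2=6). Cumulative: 6
Frame 2: SPARE (9+1=10). 10 + next roll (5) = 15. Cumulative: 21
Frame 3: OPEN (5+1=6). Cumulative: 27
Frame 4: STRIKE. 10 + next two rolls (2+8) = 20. Cumulative: 47
Frame 5: SPARE (2+8=10). 10 + next roll (6) = 16. Cumulative: 63

Answer: 6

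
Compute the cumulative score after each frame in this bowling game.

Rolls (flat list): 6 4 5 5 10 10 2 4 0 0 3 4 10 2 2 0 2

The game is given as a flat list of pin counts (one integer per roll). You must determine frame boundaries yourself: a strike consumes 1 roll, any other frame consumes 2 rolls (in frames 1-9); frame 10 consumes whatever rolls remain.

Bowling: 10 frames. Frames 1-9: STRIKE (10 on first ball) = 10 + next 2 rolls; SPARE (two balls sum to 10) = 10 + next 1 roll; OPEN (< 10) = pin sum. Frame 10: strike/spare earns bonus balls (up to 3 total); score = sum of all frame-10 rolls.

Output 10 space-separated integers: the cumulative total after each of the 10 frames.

Answer: 15 35 57 73 79 79 86 100 104 106

Derivation:
Frame 1: SPARE (6+4=10). 10 + next roll (5) = 15. Cumulative: 15
Frame 2: SPARE (5+5=10). 10 + next roll (10) = 20. Cumulative: 35
Frame 3: STRIKE. 10 + next two rolls (10+2) = 22. Cumulative: 57
Frame 4: STRIKE. 10 + next two rolls (2+4) = 16. Cumulative: 73
Frame 5: OPEN (2+4=6). Cumulative: 79
Frame 6: OPEN (0+0=0). Cumulative: 79
Frame 7: OPEN (3+4=7). Cumulative: 86
Frame 8: STRIKE. 10 + next two rolls (2+2) = 14. Cumulative: 100
Frame 9: OPEN (2+2=4). Cumulative: 104
Frame 10: OPEN. Sum of all frame-10 rolls (0+2) = 2. Cumulative: 106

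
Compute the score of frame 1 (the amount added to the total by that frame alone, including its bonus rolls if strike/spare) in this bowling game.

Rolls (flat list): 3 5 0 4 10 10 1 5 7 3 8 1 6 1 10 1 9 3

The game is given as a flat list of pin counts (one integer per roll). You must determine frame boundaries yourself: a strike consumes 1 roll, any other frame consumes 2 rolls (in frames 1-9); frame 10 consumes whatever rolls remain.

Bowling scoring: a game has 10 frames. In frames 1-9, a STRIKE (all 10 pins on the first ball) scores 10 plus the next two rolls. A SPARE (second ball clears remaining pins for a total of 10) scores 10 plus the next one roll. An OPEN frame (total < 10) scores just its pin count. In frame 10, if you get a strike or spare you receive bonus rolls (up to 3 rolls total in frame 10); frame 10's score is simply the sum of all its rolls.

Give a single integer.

Frame 1: OPEN (3+5=8). Cumulative: 8
Frame 2: OPEN (0+4=4). Cumulative: 12
Frame 3: STRIKE. 10 + next two rolls (10+1) = 21. Cumulative: 33

Answer: 8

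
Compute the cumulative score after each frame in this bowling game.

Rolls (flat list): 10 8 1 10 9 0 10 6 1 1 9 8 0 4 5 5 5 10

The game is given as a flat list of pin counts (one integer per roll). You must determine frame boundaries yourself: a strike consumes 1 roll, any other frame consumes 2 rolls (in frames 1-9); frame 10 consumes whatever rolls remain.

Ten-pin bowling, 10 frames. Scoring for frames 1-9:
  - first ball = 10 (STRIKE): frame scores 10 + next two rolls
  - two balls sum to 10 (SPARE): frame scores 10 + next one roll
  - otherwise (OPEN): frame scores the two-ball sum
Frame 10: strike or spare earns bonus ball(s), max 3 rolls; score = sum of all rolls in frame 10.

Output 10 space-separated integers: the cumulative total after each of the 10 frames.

Answer: 19 28 47 56 73 80 98 106 115 135

Derivation:
Frame 1: STRIKE. 10 + next two rolls (8+1) = 19. Cumulative: 19
Frame 2: OPEN (8+1=9). Cumulative: 28
Frame 3: STRIKE. 10 + next two rolls (9+0) = 19. Cumulative: 47
Frame 4: OPEN (9+0=9). Cumulative: 56
Frame 5: STRIKE. 10 + next two rolls (6+1) = 17. Cumulative: 73
Frame 6: OPEN (6+1=7). Cumulative: 80
Frame 7: SPARE (1+9=10). 10 + next roll (8) = 18. Cumulative: 98
Frame 8: OPEN (8+0=8). Cumulative: 106
Frame 9: OPEN (4+5=9). Cumulative: 115
Frame 10: SPARE. Sum of all frame-10 rolls (5+5+10) = 20. Cumulative: 135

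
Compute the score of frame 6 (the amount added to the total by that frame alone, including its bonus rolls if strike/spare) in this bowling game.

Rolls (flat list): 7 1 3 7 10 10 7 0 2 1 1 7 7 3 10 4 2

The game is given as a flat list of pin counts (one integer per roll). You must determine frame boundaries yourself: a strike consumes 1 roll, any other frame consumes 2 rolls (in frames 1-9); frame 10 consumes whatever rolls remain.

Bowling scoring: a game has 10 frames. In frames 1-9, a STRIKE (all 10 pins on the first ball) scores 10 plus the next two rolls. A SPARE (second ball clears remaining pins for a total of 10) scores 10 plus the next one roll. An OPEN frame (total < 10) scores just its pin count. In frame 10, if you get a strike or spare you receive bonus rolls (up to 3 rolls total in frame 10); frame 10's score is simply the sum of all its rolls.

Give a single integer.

Frame 1: OPEN (7+1=8). Cumulative: 8
Frame 2: SPARE (3+7=10). 10 + next roll (10) = 20. Cumulative: 28
Frame 3: STRIKE. 10 + next two rolls (10+7) = 27. Cumulative: 55
Frame 4: STRIKE. 10 + next two rolls (7+0) = 17. Cumulative: 72
Frame 5: OPEN (7+0=7). Cumulative: 79
Frame 6: OPEN (2+1=3). Cumulative: 82
Frame 7: OPEN (1+7=8). Cumulative: 90
Frame 8: SPARE (7+3=10). 10 + next roll (10) = 20. Cumulative: 110

Answer: 3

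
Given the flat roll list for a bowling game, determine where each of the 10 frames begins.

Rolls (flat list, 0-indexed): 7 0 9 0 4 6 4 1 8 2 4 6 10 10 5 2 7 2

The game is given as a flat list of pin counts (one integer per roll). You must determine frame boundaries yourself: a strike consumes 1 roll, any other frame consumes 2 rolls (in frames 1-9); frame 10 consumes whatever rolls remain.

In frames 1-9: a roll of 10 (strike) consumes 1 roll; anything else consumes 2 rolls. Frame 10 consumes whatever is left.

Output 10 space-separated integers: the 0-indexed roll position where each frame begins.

Frame 1 starts at roll index 0: rolls=7,0 (sum=7), consumes 2 rolls
Frame 2 starts at roll index 2: rolls=9,0 (sum=9), consumes 2 rolls
Frame 3 starts at roll index 4: rolls=4,6 (sum=10), consumes 2 rolls
Frame 4 starts at roll index 6: rolls=4,1 (sum=5), consumes 2 rolls
Frame 5 starts at roll index 8: rolls=8,2 (sum=10), consumes 2 rolls
Frame 6 starts at roll index 10: rolls=4,6 (sum=10), consumes 2 rolls
Frame 7 starts at roll index 12: roll=10 (strike), consumes 1 roll
Frame 8 starts at roll index 13: roll=10 (strike), consumes 1 roll
Frame 9 starts at roll index 14: rolls=5,2 (sum=7), consumes 2 rolls
Frame 10 starts at roll index 16: 2 remaining rolls

Answer: 0 2 4 6 8 10 12 13 14 16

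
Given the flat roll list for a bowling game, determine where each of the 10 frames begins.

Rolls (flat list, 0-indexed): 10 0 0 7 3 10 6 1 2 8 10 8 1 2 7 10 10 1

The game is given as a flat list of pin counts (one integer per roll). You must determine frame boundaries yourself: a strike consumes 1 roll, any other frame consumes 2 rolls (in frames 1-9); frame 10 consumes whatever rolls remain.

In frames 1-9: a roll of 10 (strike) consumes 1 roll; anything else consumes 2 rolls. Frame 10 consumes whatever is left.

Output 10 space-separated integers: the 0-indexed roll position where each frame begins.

Frame 1 starts at roll index 0: roll=10 (strike), consumes 1 roll
Frame 2 starts at roll index 1: rolls=0,0 (sum=0), consumes 2 rolls
Frame 3 starts at roll index 3: rolls=7,3 (sum=10), consumes 2 rolls
Frame 4 starts at roll index 5: roll=10 (strike), consumes 1 roll
Frame 5 starts at roll index 6: rolls=6,1 (sum=7), consumes 2 rolls
Frame 6 starts at roll index 8: rolls=2,8 (sum=10), consumes 2 rolls
Frame 7 starts at roll index 10: roll=10 (strike), consumes 1 roll
Frame 8 starts at roll index 11: rolls=8,1 (sum=9), consumes 2 rolls
Frame 9 starts at roll index 13: rolls=2,7 (sum=9), consumes 2 rolls
Frame 10 starts at roll index 15: 3 remaining rolls

Answer: 0 1 3 5 6 8 10 11 13 15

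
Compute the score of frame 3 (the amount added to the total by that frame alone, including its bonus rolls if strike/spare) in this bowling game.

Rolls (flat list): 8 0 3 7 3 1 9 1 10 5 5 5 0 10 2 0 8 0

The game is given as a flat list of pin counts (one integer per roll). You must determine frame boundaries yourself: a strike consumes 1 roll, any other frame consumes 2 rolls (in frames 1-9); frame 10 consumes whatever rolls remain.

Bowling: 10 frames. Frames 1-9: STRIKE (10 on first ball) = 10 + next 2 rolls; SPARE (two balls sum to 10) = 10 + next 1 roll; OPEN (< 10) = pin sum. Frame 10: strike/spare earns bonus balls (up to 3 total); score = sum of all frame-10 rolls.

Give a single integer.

Answer: 4

Derivation:
Frame 1: OPEN (8+0=8). Cumulative: 8
Frame 2: SPARE (3+7=10). 10 + next roll (3) = 13. Cumulative: 21
Frame 3: OPEN (3+1=4). Cumulative: 25
Frame 4: SPARE (9+1=10). 10 + next roll (10) = 20. Cumulative: 45
Frame 5: STRIKE. 10 + next two rolls (5+5) = 20. Cumulative: 65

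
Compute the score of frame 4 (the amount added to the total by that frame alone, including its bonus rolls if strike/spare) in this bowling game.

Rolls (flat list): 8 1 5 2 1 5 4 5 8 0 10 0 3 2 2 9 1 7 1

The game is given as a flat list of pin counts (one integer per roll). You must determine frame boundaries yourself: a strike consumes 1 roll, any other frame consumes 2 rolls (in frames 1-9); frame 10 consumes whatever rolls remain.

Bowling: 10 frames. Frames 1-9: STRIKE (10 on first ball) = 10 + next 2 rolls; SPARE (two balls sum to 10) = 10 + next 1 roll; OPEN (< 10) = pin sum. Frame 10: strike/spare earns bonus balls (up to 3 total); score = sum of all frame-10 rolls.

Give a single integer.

Answer: 9

Derivation:
Frame 1: OPEN (8+1=9). Cumulative: 9
Frame 2: OPEN (5+2=7). Cumulative: 16
Frame 3: OPEN (1+5=6). Cumulative: 22
Frame 4: OPEN (4+5=9). Cumulative: 31
Frame 5: OPEN (8+0=8). Cumulative: 39
Frame 6: STRIKE. 10 + next two rolls (0+3) = 13. Cumulative: 52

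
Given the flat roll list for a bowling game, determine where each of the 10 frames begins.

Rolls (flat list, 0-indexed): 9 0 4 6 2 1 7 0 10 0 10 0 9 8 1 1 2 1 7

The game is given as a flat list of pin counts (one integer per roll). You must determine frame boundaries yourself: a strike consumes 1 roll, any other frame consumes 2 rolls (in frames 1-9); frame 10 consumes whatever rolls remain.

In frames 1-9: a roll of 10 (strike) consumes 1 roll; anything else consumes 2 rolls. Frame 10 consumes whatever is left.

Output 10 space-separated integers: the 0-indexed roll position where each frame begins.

Answer: 0 2 4 6 8 9 11 13 15 17

Derivation:
Frame 1 starts at roll index 0: rolls=9,0 (sum=9), consumes 2 rolls
Frame 2 starts at roll index 2: rolls=4,6 (sum=10), consumes 2 rolls
Frame 3 starts at roll index 4: rolls=2,1 (sum=3), consumes 2 rolls
Frame 4 starts at roll index 6: rolls=7,0 (sum=7), consumes 2 rolls
Frame 5 starts at roll index 8: roll=10 (strike), consumes 1 roll
Frame 6 starts at roll index 9: rolls=0,10 (sum=10), consumes 2 rolls
Frame 7 starts at roll index 11: rolls=0,9 (sum=9), consumes 2 rolls
Frame 8 starts at roll index 13: rolls=8,1 (sum=9), consumes 2 rolls
Frame 9 starts at roll index 15: rolls=1,2 (sum=3), consumes 2 rolls
Frame 10 starts at roll index 17: 2 remaining rolls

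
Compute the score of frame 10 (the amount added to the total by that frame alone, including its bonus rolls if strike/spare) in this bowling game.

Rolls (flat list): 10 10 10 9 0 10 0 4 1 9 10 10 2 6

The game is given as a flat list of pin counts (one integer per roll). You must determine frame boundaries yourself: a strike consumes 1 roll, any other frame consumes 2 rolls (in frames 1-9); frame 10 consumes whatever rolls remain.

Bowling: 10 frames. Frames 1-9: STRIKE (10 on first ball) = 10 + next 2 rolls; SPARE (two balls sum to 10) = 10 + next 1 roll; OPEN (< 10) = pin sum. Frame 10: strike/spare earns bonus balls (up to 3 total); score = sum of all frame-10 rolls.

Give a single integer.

Answer: 8

Derivation:
Frame 1: STRIKE. 10 + next two rolls (10+10) = 30. Cumulative: 30
Frame 2: STRIKE. 10 + next two rolls (10+9) = 29. Cumulative: 59
Frame 3: STRIKE. 10 + next two rolls (9+0) = 19. Cumulative: 78
Frame 4: OPEN (9+0=9). Cumulative: 87
Frame 5: STRIKE. 10 + next two rolls (0+4) = 14. Cumulative: 101
Frame 6: OPEN (0+4=4). Cumulative: 105
Frame 7: SPARE (1+9=10). 10 + next roll (10) = 20. Cumulative: 125
Frame 8: STRIKE. 10 + next two rolls (10+2) = 22. Cumulative: 147
Frame 9: STRIKE. 10 + next two rolls (2+6) = 18. Cumulative: 165
Frame 10: OPEN. Sum of all frame-10 rolls (2+6) = 8. Cumulative: 173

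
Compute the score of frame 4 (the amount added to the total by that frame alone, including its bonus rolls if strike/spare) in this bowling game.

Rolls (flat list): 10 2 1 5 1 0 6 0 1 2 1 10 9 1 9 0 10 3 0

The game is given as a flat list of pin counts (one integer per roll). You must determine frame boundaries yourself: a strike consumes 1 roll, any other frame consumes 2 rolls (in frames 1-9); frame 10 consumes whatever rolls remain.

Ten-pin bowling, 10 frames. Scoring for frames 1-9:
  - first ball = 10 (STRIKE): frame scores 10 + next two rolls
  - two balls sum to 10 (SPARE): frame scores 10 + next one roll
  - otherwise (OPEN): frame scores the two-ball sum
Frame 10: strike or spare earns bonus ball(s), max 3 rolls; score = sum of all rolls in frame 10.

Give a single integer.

Answer: 6

Derivation:
Frame 1: STRIKE. 10 + next two rolls (2+1) = 13. Cumulative: 13
Frame 2: OPEN (2+1=3). Cumulative: 16
Frame 3: OPEN (5+1=6). Cumulative: 22
Frame 4: OPEN (0+6=6). Cumulative: 28
Frame 5: OPEN (0+1=1). Cumulative: 29
Frame 6: OPEN (2+1=3). Cumulative: 32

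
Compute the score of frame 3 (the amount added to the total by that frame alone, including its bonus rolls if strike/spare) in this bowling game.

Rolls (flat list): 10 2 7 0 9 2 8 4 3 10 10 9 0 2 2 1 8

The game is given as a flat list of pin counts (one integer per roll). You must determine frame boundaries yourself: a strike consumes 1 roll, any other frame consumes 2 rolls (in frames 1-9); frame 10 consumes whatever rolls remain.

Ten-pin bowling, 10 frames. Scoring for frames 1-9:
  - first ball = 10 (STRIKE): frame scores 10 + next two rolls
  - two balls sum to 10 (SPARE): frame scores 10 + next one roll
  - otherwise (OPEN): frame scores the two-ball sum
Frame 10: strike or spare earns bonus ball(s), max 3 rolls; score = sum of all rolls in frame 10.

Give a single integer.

Frame 1: STRIKE. 10 + next two rolls (2+7) = 19. Cumulative: 19
Frame 2: OPEN (2+7=9). Cumulative: 28
Frame 3: OPEN (0+9=9). Cumulative: 37
Frame 4: SPARE (2+8=10). 10 + next roll (4) = 14. Cumulative: 51
Frame 5: OPEN (4+3=7). Cumulative: 58

Answer: 9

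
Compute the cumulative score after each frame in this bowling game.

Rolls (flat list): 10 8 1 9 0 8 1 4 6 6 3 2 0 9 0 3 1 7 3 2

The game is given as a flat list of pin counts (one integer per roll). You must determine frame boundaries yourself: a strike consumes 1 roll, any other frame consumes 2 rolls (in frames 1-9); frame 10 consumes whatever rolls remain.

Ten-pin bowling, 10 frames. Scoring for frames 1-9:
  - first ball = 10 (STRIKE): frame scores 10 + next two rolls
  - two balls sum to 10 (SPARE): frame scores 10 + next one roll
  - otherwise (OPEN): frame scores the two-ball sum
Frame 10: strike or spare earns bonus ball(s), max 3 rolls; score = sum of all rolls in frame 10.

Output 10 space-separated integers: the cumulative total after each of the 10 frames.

Answer: 19 28 37 46 62 71 73 82 86 98

Derivation:
Frame 1: STRIKE. 10 + next two rolls (8+1) = 19. Cumulative: 19
Frame 2: OPEN (8+1=9). Cumulative: 28
Frame 3: OPEN (9+0=9). Cumulative: 37
Frame 4: OPEN (8+1=9). Cumulative: 46
Frame 5: SPARE (4+6=10). 10 + next roll (6) = 16. Cumulative: 62
Frame 6: OPEN (6+3=9). Cumulative: 71
Frame 7: OPEN (2+0=2). Cumulative: 73
Frame 8: OPEN (9+0=9). Cumulative: 82
Frame 9: OPEN (3+1=4). Cumulative: 86
Frame 10: SPARE. Sum of all frame-10 rolls (7+3+2) = 12. Cumulative: 98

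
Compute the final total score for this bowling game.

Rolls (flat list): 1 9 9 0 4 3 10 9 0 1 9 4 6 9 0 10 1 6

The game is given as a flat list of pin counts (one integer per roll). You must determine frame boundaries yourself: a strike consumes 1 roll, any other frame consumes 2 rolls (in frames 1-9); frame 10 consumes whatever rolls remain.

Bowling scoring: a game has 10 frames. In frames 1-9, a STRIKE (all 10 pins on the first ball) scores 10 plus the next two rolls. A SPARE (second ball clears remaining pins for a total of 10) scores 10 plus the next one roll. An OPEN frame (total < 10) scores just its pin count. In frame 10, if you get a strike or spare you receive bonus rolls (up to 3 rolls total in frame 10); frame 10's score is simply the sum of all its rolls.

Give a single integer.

Frame 1: SPARE (1+9=10). 10 + next roll (9) = 19. Cumulative: 19
Frame 2: OPEN (9+0=9). Cumulative: 28
Frame 3: OPEN (4+3=7). Cumulative: 35
Frame 4: STRIKE. 10 + next two rolls (9+0) = 19. Cumulative: 54
Frame 5: OPEN (9+0=9). Cumulative: 63
Frame 6: SPARE (1+9=10). 10 + next roll (4) = 14. Cumulative: 77
Frame 7: SPARE (4+6=10). 10 + next roll (9) = 19. Cumulative: 96
Frame 8: OPEN (9+0=9). Cumulative: 105
Frame 9: STRIKE. 10 + next two rolls (1+6) = 17. Cumulative: 122
Frame 10: OPEN. Sum of all frame-10 rolls (1+6) = 7. Cumulative: 129

Answer: 129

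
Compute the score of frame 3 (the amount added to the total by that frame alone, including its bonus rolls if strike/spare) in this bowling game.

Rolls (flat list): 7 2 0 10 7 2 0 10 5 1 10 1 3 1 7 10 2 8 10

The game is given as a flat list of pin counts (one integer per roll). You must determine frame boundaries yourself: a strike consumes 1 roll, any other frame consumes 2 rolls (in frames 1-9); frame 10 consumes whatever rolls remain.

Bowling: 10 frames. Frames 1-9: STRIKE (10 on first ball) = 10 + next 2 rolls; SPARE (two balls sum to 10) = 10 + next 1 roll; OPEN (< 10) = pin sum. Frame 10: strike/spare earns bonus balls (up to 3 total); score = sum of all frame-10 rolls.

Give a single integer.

Answer: 9

Derivation:
Frame 1: OPEN (7+2=9). Cumulative: 9
Frame 2: SPARE (0+10=10). 10 + next roll (7) = 17. Cumulative: 26
Frame 3: OPEN (7+2=9). Cumulative: 35
Frame 4: SPARE (0+10=10). 10 + next roll (5) = 15. Cumulative: 50
Frame 5: OPEN (5+1=6). Cumulative: 56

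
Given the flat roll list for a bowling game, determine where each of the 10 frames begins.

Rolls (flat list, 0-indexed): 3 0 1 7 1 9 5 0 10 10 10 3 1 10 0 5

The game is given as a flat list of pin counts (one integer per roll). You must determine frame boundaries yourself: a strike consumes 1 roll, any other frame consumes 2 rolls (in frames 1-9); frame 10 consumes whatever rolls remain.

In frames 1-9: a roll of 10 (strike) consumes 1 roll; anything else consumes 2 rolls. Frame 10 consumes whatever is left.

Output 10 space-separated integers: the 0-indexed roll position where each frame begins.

Frame 1 starts at roll index 0: rolls=3,0 (sum=3), consumes 2 rolls
Frame 2 starts at roll index 2: rolls=1,7 (sum=8), consumes 2 rolls
Frame 3 starts at roll index 4: rolls=1,9 (sum=10), consumes 2 rolls
Frame 4 starts at roll index 6: rolls=5,0 (sum=5), consumes 2 rolls
Frame 5 starts at roll index 8: roll=10 (strike), consumes 1 roll
Frame 6 starts at roll index 9: roll=10 (strike), consumes 1 roll
Frame 7 starts at roll index 10: roll=10 (strike), consumes 1 roll
Frame 8 starts at roll index 11: rolls=3,1 (sum=4), consumes 2 rolls
Frame 9 starts at roll index 13: roll=10 (strike), consumes 1 roll
Frame 10 starts at roll index 14: 2 remaining rolls

Answer: 0 2 4 6 8 9 10 11 13 14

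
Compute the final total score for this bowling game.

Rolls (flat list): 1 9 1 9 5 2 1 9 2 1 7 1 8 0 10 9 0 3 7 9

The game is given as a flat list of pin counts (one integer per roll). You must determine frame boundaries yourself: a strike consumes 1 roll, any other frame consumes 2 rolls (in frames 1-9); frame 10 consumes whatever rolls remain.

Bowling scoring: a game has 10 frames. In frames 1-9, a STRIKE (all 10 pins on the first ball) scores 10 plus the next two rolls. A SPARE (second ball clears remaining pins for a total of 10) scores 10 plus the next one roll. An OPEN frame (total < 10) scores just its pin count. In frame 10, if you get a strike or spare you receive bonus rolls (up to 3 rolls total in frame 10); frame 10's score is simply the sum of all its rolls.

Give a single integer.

Answer: 111

Derivation:
Frame 1: SPARE (1+9=10). 10 + next roll (1) = 11. Cumulative: 11
Frame 2: SPARE (1+9=10). 10 + next roll (5) = 15. Cumulative: 26
Frame 3: OPEN (5+2=7). Cumulative: 33
Frame 4: SPARE (1+9=10). 10 + next roll (2) = 12. Cumulative: 45
Frame 5: OPEN (2+1=3). Cumulative: 48
Frame 6: OPEN (7+1=8). Cumulative: 56
Frame 7: OPEN (8+0=8). Cumulative: 64
Frame 8: STRIKE. 10 + next two rolls (9+0) = 19. Cumulative: 83
Frame 9: OPEN (9+0=9). Cumulative: 92
Frame 10: SPARE. Sum of all frame-10 rolls (3+7+9) = 19. Cumulative: 111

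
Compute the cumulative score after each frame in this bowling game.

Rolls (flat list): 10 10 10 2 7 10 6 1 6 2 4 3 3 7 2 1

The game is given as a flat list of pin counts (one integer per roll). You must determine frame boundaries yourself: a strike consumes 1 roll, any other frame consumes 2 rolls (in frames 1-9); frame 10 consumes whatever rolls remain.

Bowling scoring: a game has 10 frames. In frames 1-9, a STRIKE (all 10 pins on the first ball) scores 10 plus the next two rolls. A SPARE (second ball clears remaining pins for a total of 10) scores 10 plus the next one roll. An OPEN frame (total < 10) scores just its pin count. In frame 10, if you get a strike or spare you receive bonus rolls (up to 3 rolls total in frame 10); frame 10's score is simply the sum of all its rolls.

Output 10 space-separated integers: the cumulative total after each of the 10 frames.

Frame 1: STRIKE. 10 + next two rolls (10+10) = 30. Cumulative: 30
Frame 2: STRIKE. 10 + next two rolls (10+2) = 22. Cumulative: 52
Frame 3: STRIKE. 10 + next two rolls (2+7) = 19. Cumulative: 71
Frame 4: OPEN (2+7=9). Cumulative: 80
Frame 5: STRIKE. 10 + next two rolls (6+1) = 17. Cumulative: 97
Frame 6: OPEN (6+1=7). Cumulative: 104
Frame 7: OPEN (6+2=8). Cumulative: 112
Frame 8: OPEN (4+3=7). Cumulative: 119
Frame 9: SPARE (3+7=10). 10 + next roll (2) = 12. Cumulative: 131
Frame 10: OPEN. Sum of all frame-10 rolls (2+1) = 3. Cumulative: 134

Answer: 30 52 71 80 97 104 112 119 131 134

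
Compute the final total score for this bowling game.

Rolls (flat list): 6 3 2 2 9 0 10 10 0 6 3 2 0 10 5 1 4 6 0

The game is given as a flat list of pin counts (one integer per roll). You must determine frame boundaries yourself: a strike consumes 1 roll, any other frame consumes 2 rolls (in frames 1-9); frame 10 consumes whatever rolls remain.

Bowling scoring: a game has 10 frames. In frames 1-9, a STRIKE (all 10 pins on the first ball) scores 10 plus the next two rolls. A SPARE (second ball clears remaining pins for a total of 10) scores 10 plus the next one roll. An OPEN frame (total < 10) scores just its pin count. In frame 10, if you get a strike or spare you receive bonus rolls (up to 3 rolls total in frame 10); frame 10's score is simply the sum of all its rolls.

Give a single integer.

Frame 1: OPEN (6+3=9). Cumulative: 9
Frame 2: OPEN (2+2=4). Cumulative: 13
Frame 3: OPEN (9+0=9). Cumulative: 22
Frame 4: STRIKE. 10 + next two rolls (10+0) = 20. Cumulative: 42
Frame 5: STRIKE. 10 + next two rolls (0+6) = 16. Cumulative: 58
Frame 6: OPEN (0+6=6). Cumulative: 64
Frame 7: OPEN (3+2=5). Cumulative: 69
Frame 8: SPARE (0+10=10). 10 + next roll (5) = 15. Cumulative: 84
Frame 9: OPEN (5+1=6). Cumulative: 90
Frame 10: SPARE. Sum of all frame-10 rolls (4+6+0) = 10. Cumulative: 100

Answer: 100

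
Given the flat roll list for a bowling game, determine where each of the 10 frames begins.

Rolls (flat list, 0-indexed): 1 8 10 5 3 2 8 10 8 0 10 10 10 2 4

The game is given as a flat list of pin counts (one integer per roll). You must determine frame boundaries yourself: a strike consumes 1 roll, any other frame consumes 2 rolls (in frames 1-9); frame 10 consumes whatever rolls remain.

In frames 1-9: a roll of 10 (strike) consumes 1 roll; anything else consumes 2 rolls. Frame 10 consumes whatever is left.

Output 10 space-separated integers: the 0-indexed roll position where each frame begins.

Frame 1 starts at roll index 0: rolls=1,8 (sum=9), consumes 2 rolls
Frame 2 starts at roll index 2: roll=10 (strike), consumes 1 roll
Frame 3 starts at roll index 3: rolls=5,3 (sum=8), consumes 2 rolls
Frame 4 starts at roll index 5: rolls=2,8 (sum=10), consumes 2 rolls
Frame 5 starts at roll index 7: roll=10 (strike), consumes 1 roll
Frame 6 starts at roll index 8: rolls=8,0 (sum=8), consumes 2 rolls
Frame 7 starts at roll index 10: roll=10 (strike), consumes 1 roll
Frame 8 starts at roll index 11: roll=10 (strike), consumes 1 roll
Frame 9 starts at roll index 12: roll=10 (strike), consumes 1 roll
Frame 10 starts at roll index 13: 2 remaining rolls

Answer: 0 2 3 5 7 8 10 11 12 13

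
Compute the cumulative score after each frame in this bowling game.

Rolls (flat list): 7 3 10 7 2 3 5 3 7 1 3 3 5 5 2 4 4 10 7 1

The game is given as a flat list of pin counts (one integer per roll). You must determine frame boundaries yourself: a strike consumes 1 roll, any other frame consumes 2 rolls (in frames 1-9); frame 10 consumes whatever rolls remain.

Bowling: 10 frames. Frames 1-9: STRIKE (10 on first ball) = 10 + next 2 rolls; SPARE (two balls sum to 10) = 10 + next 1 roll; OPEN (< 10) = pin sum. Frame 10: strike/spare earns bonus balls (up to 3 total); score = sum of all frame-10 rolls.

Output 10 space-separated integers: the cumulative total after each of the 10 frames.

Answer: 20 39 48 56 67 71 79 86 94 112

Derivation:
Frame 1: SPARE (7+3=10). 10 + next roll (10) = 20. Cumulative: 20
Frame 2: STRIKE. 10 + next two rolls (7+2) = 19. Cumulative: 39
Frame 3: OPEN (7+2=9). Cumulative: 48
Frame 4: OPEN (3+5=8). Cumulative: 56
Frame 5: SPARE (3+7=10). 10 + next roll (1) = 11. Cumulative: 67
Frame 6: OPEN (1+3=4). Cumulative: 71
Frame 7: OPEN (3+5=8). Cumulative: 79
Frame 8: OPEN (5+2=7). Cumulative: 86
Frame 9: OPEN (4+4=8). Cumulative: 94
Frame 10: STRIKE. Sum of all frame-10 rolls (10+7+1) = 18. Cumulative: 112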